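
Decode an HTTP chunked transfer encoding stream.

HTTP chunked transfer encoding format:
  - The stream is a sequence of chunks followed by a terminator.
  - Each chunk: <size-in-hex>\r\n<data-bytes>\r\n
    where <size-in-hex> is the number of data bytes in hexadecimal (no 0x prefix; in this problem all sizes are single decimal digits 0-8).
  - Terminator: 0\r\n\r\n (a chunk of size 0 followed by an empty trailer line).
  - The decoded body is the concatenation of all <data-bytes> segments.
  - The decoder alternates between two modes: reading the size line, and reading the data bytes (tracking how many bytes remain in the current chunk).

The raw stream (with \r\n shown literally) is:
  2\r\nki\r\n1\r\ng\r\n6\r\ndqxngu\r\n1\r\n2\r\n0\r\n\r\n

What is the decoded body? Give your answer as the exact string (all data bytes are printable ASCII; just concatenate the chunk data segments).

Chunk 1: stream[0..1]='2' size=0x2=2, data at stream[3..5]='ki' -> body[0..2], body so far='ki'
Chunk 2: stream[7..8]='1' size=0x1=1, data at stream[10..11]='g' -> body[2..3], body so far='kig'
Chunk 3: stream[13..14]='6' size=0x6=6, data at stream[16..22]='dqxngu' -> body[3..9], body so far='kigdqxngu'
Chunk 4: stream[24..25]='1' size=0x1=1, data at stream[27..28]='2' -> body[9..10], body so far='kigdqxngu2'
Chunk 5: stream[30..31]='0' size=0 (terminator). Final body='kigdqxngu2' (10 bytes)

Answer: kigdqxngu2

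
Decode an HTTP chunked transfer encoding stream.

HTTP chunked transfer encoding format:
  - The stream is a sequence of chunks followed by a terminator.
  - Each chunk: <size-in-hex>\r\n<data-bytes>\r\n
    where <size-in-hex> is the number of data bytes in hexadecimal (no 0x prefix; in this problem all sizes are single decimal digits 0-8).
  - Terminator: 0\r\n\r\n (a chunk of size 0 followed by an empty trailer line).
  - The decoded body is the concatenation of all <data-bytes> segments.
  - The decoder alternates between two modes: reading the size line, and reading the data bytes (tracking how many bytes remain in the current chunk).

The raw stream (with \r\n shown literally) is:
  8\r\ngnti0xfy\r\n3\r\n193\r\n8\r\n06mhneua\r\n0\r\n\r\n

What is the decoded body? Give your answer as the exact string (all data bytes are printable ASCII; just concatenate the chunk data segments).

Chunk 1: stream[0..1]='8' size=0x8=8, data at stream[3..11]='gnti0xfy' -> body[0..8], body so far='gnti0xfy'
Chunk 2: stream[13..14]='3' size=0x3=3, data at stream[16..19]='193' -> body[8..11], body so far='gnti0xfy193'
Chunk 3: stream[21..22]='8' size=0x8=8, data at stream[24..32]='06mhneua' -> body[11..19], body so far='gnti0xfy19306mhneua'
Chunk 4: stream[34..35]='0' size=0 (terminator). Final body='gnti0xfy19306mhneua' (19 bytes)

Answer: gnti0xfy19306mhneua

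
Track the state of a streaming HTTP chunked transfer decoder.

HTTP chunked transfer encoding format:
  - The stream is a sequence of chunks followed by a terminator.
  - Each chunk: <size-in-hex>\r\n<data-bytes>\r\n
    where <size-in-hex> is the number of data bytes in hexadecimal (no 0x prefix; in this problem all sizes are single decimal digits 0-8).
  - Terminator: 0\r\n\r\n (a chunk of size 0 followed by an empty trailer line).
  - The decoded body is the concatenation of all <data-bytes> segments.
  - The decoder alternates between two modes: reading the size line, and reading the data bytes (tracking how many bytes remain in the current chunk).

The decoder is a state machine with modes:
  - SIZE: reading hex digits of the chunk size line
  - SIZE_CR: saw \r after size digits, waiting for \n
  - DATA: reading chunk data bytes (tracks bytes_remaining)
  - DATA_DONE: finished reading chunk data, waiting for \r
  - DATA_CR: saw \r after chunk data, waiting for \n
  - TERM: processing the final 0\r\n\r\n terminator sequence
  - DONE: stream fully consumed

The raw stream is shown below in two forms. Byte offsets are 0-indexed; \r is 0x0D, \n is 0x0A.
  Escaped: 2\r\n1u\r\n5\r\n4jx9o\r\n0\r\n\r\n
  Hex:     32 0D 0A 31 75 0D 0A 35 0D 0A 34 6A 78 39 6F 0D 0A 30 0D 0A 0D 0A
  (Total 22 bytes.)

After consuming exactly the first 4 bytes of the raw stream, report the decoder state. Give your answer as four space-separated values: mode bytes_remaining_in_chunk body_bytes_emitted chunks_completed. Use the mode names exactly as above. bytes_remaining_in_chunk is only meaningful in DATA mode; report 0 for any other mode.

Answer: DATA 1 1 0

Derivation:
Byte 0 = '2': mode=SIZE remaining=0 emitted=0 chunks_done=0
Byte 1 = 0x0D: mode=SIZE_CR remaining=0 emitted=0 chunks_done=0
Byte 2 = 0x0A: mode=DATA remaining=2 emitted=0 chunks_done=0
Byte 3 = '1': mode=DATA remaining=1 emitted=1 chunks_done=0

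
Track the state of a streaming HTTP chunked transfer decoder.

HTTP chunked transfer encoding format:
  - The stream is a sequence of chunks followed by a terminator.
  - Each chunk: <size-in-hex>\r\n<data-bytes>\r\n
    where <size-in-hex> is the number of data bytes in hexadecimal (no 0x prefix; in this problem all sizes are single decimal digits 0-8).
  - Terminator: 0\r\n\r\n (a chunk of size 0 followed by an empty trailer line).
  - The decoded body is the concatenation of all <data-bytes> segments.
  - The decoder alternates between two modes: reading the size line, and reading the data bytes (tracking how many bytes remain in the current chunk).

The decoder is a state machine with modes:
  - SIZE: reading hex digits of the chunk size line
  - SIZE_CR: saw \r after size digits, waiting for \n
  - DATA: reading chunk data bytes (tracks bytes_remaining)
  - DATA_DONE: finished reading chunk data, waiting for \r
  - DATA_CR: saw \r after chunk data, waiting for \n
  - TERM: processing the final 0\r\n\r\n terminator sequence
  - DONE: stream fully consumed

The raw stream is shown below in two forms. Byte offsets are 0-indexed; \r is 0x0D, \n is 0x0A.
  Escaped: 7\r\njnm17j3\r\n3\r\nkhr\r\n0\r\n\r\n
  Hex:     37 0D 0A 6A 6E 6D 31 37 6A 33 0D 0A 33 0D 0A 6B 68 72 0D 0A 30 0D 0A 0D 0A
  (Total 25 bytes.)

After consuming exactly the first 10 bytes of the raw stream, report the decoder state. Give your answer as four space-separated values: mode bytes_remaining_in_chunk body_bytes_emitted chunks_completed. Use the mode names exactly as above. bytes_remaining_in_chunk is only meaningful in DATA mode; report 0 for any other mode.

Byte 0 = '7': mode=SIZE remaining=0 emitted=0 chunks_done=0
Byte 1 = 0x0D: mode=SIZE_CR remaining=0 emitted=0 chunks_done=0
Byte 2 = 0x0A: mode=DATA remaining=7 emitted=0 chunks_done=0
Byte 3 = 'j': mode=DATA remaining=6 emitted=1 chunks_done=0
Byte 4 = 'n': mode=DATA remaining=5 emitted=2 chunks_done=0
Byte 5 = 'm': mode=DATA remaining=4 emitted=3 chunks_done=0
Byte 6 = '1': mode=DATA remaining=3 emitted=4 chunks_done=0
Byte 7 = '7': mode=DATA remaining=2 emitted=5 chunks_done=0
Byte 8 = 'j': mode=DATA remaining=1 emitted=6 chunks_done=0
Byte 9 = '3': mode=DATA_DONE remaining=0 emitted=7 chunks_done=0

Answer: DATA_DONE 0 7 0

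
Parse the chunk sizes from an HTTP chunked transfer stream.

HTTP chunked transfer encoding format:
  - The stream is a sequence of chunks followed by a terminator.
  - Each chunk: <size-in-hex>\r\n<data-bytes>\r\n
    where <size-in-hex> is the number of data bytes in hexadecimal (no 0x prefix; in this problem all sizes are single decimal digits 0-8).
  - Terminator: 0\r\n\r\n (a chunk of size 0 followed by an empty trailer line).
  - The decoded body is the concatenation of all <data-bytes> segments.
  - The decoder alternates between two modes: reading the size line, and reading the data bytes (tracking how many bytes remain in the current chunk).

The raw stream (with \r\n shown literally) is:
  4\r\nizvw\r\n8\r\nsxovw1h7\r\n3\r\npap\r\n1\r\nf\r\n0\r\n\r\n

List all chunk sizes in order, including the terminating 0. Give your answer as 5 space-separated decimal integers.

Answer: 4 8 3 1 0

Derivation:
Chunk 1: stream[0..1]='4' size=0x4=4, data at stream[3..7]='izvw' -> body[0..4], body so far='izvw'
Chunk 2: stream[9..10]='8' size=0x8=8, data at stream[12..20]='sxovw1h7' -> body[4..12], body so far='izvwsxovw1h7'
Chunk 3: stream[22..23]='3' size=0x3=3, data at stream[25..28]='pap' -> body[12..15], body so far='izvwsxovw1h7pap'
Chunk 4: stream[30..31]='1' size=0x1=1, data at stream[33..34]='f' -> body[15..16], body so far='izvwsxovw1h7papf'
Chunk 5: stream[36..37]='0' size=0 (terminator). Final body='izvwsxovw1h7papf' (16 bytes)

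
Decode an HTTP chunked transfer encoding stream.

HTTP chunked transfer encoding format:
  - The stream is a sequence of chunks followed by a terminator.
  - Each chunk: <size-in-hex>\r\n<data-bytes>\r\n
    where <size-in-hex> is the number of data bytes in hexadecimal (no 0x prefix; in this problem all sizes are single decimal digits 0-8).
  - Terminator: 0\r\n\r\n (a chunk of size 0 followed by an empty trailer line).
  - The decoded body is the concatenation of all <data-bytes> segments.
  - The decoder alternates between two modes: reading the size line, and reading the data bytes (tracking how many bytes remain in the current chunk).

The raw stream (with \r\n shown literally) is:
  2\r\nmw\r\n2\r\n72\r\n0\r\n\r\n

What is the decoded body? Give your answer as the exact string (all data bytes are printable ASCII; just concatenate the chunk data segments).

Answer: mw72

Derivation:
Chunk 1: stream[0..1]='2' size=0x2=2, data at stream[3..5]='mw' -> body[0..2], body so far='mw'
Chunk 2: stream[7..8]='2' size=0x2=2, data at stream[10..12]='72' -> body[2..4], body so far='mw72'
Chunk 3: stream[14..15]='0' size=0 (terminator). Final body='mw72' (4 bytes)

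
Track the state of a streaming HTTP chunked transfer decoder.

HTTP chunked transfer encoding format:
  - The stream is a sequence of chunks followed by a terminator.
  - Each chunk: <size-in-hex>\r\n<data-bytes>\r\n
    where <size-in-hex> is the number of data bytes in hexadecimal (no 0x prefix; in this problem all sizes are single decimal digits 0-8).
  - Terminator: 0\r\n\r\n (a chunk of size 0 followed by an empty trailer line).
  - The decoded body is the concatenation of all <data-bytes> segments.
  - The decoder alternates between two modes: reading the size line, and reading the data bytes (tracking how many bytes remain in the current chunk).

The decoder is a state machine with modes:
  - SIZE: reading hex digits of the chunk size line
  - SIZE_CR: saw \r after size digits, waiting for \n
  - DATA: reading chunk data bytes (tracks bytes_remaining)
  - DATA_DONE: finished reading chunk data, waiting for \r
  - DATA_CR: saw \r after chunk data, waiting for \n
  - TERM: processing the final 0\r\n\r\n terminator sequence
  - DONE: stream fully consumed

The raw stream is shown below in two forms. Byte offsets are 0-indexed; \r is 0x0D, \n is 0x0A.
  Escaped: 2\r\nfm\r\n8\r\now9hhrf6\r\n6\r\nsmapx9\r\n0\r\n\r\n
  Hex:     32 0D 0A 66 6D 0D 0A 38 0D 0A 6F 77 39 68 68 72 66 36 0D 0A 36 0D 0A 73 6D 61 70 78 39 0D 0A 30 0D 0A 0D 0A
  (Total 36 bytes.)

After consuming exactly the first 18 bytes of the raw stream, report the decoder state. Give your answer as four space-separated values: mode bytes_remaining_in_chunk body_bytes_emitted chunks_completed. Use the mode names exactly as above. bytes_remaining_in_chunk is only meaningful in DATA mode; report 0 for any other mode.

Byte 0 = '2': mode=SIZE remaining=0 emitted=0 chunks_done=0
Byte 1 = 0x0D: mode=SIZE_CR remaining=0 emitted=0 chunks_done=0
Byte 2 = 0x0A: mode=DATA remaining=2 emitted=0 chunks_done=0
Byte 3 = 'f': mode=DATA remaining=1 emitted=1 chunks_done=0
Byte 4 = 'm': mode=DATA_DONE remaining=0 emitted=2 chunks_done=0
Byte 5 = 0x0D: mode=DATA_CR remaining=0 emitted=2 chunks_done=0
Byte 6 = 0x0A: mode=SIZE remaining=0 emitted=2 chunks_done=1
Byte 7 = '8': mode=SIZE remaining=0 emitted=2 chunks_done=1
Byte 8 = 0x0D: mode=SIZE_CR remaining=0 emitted=2 chunks_done=1
Byte 9 = 0x0A: mode=DATA remaining=8 emitted=2 chunks_done=1
Byte 10 = 'o': mode=DATA remaining=7 emitted=3 chunks_done=1
Byte 11 = 'w': mode=DATA remaining=6 emitted=4 chunks_done=1
Byte 12 = '9': mode=DATA remaining=5 emitted=5 chunks_done=1
Byte 13 = 'h': mode=DATA remaining=4 emitted=6 chunks_done=1
Byte 14 = 'h': mode=DATA remaining=3 emitted=7 chunks_done=1
Byte 15 = 'r': mode=DATA remaining=2 emitted=8 chunks_done=1
Byte 16 = 'f': mode=DATA remaining=1 emitted=9 chunks_done=1
Byte 17 = '6': mode=DATA_DONE remaining=0 emitted=10 chunks_done=1

Answer: DATA_DONE 0 10 1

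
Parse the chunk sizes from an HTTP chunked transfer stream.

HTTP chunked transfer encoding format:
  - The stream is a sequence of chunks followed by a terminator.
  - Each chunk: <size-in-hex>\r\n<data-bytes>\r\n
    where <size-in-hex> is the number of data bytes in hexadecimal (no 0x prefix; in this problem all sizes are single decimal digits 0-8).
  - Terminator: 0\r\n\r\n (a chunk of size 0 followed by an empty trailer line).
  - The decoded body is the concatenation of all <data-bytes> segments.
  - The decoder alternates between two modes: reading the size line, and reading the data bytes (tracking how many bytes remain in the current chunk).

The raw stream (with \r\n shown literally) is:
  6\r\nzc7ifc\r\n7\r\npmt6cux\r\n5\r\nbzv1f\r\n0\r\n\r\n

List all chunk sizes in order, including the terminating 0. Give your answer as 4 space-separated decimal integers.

Answer: 6 7 5 0

Derivation:
Chunk 1: stream[0..1]='6' size=0x6=6, data at stream[3..9]='zc7ifc' -> body[0..6], body so far='zc7ifc'
Chunk 2: stream[11..12]='7' size=0x7=7, data at stream[14..21]='pmt6cux' -> body[6..13], body so far='zc7ifcpmt6cux'
Chunk 3: stream[23..24]='5' size=0x5=5, data at stream[26..31]='bzv1f' -> body[13..18], body so far='zc7ifcpmt6cuxbzv1f'
Chunk 4: stream[33..34]='0' size=0 (terminator). Final body='zc7ifcpmt6cuxbzv1f' (18 bytes)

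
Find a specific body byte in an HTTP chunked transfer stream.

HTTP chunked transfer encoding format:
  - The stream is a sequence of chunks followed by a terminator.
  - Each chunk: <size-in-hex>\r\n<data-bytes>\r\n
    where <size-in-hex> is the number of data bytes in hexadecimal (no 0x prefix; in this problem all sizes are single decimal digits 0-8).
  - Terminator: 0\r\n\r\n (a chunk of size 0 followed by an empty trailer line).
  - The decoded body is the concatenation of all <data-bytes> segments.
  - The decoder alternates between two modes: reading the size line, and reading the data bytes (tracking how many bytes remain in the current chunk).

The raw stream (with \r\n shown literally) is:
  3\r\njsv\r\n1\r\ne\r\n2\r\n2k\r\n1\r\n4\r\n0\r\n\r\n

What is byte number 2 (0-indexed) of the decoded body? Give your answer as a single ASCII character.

Chunk 1: stream[0..1]='3' size=0x3=3, data at stream[3..6]='jsv' -> body[0..3], body so far='jsv'
Chunk 2: stream[8..9]='1' size=0x1=1, data at stream[11..12]='e' -> body[3..4], body so far='jsve'
Chunk 3: stream[14..15]='2' size=0x2=2, data at stream[17..19]='2k' -> body[4..6], body so far='jsve2k'
Chunk 4: stream[21..22]='1' size=0x1=1, data at stream[24..25]='4' -> body[6..7], body so far='jsve2k4'
Chunk 5: stream[27..28]='0' size=0 (terminator). Final body='jsve2k4' (7 bytes)
Body byte 2 = 'v'

Answer: v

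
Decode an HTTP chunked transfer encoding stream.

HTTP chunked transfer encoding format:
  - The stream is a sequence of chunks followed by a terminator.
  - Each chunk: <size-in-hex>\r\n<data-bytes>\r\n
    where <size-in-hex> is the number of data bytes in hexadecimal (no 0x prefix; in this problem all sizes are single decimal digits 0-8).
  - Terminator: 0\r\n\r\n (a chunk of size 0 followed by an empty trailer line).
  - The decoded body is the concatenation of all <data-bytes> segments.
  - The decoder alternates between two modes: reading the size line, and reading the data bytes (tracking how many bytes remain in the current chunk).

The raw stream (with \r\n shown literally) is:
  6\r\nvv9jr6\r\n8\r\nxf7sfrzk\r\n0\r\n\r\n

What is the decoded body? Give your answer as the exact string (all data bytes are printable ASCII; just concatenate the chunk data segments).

Chunk 1: stream[0..1]='6' size=0x6=6, data at stream[3..9]='vv9jr6' -> body[0..6], body so far='vv9jr6'
Chunk 2: stream[11..12]='8' size=0x8=8, data at stream[14..22]='xf7sfrzk' -> body[6..14], body so far='vv9jr6xf7sfrzk'
Chunk 3: stream[24..25]='0' size=0 (terminator). Final body='vv9jr6xf7sfrzk' (14 bytes)

Answer: vv9jr6xf7sfrzk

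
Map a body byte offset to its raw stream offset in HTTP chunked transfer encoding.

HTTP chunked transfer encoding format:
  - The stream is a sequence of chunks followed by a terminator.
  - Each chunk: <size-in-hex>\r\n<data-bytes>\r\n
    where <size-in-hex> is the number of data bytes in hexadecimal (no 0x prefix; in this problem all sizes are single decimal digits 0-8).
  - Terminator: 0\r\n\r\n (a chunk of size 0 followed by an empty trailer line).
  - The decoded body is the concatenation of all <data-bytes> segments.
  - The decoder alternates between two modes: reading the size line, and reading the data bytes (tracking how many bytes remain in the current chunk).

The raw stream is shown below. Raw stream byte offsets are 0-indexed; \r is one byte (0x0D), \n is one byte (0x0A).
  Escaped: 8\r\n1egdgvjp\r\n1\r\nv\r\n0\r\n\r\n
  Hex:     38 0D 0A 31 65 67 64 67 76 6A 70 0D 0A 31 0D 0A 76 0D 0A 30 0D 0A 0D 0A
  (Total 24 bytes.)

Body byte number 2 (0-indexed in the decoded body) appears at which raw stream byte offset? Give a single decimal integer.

Answer: 5

Derivation:
Chunk 1: stream[0..1]='8' size=0x8=8, data at stream[3..11]='1egdgvjp' -> body[0..8], body so far='1egdgvjp'
Chunk 2: stream[13..14]='1' size=0x1=1, data at stream[16..17]='v' -> body[8..9], body so far='1egdgvjpv'
Chunk 3: stream[19..20]='0' size=0 (terminator). Final body='1egdgvjpv' (9 bytes)
Body byte 2 at stream offset 5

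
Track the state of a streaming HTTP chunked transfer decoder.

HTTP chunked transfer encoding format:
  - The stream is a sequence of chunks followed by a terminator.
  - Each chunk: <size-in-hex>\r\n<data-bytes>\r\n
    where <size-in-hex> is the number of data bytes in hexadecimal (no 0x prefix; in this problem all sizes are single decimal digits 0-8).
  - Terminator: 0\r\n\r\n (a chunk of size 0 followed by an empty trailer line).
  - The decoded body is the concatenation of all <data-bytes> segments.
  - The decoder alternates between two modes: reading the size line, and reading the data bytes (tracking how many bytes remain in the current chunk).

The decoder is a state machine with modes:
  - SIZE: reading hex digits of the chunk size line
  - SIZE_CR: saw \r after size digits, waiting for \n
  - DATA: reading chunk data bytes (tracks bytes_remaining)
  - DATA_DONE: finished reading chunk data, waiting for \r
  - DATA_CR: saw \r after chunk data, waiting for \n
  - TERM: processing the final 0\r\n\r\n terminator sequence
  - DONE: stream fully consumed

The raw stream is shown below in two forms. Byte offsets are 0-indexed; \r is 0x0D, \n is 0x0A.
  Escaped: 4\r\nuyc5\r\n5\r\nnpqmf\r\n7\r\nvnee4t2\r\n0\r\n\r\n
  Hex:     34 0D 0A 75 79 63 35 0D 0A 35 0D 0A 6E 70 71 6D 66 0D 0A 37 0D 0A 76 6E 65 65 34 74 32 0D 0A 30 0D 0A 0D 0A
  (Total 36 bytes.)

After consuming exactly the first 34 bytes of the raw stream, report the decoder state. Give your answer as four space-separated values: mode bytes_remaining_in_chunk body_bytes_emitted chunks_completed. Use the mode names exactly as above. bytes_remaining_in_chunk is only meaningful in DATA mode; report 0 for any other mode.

Byte 0 = '4': mode=SIZE remaining=0 emitted=0 chunks_done=0
Byte 1 = 0x0D: mode=SIZE_CR remaining=0 emitted=0 chunks_done=0
Byte 2 = 0x0A: mode=DATA remaining=4 emitted=0 chunks_done=0
Byte 3 = 'u': mode=DATA remaining=3 emitted=1 chunks_done=0
Byte 4 = 'y': mode=DATA remaining=2 emitted=2 chunks_done=0
Byte 5 = 'c': mode=DATA remaining=1 emitted=3 chunks_done=0
Byte 6 = '5': mode=DATA_DONE remaining=0 emitted=4 chunks_done=0
Byte 7 = 0x0D: mode=DATA_CR remaining=0 emitted=4 chunks_done=0
Byte 8 = 0x0A: mode=SIZE remaining=0 emitted=4 chunks_done=1
Byte 9 = '5': mode=SIZE remaining=0 emitted=4 chunks_done=1
Byte 10 = 0x0D: mode=SIZE_CR remaining=0 emitted=4 chunks_done=1
Byte 11 = 0x0A: mode=DATA remaining=5 emitted=4 chunks_done=1
Byte 12 = 'n': mode=DATA remaining=4 emitted=5 chunks_done=1
Byte 13 = 'p': mode=DATA remaining=3 emitted=6 chunks_done=1
Byte 14 = 'q': mode=DATA remaining=2 emitted=7 chunks_done=1
Byte 15 = 'm': mode=DATA remaining=1 emitted=8 chunks_done=1
Byte 16 = 'f': mode=DATA_DONE remaining=0 emitted=9 chunks_done=1
Byte 17 = 0x0D: mode=DATA_CR remaining=0 emitted=9 chunks_done=1
Byte 18 = 0x0A: mode=SIZE remaining=0 emitted=9 chunks_done=2
Byte 19 = '7': mode=SIZE remaining=0 emitted=9 chunks_done=2
Byte 20 = 0x0D: mode=SIZE_CR remaining=0 emitted=9 chunks_done=2
Byte 21 = 0x0A: mode=DATA remaining=7 emitted=9 chunks_done=2
Byte 22 = 'v': mode=DATA remaining=6 emitted=10 chunks_done=2
Byte 23 = 'n': mode=DATA remaining=5 emitted=11 chunks_done=2
Byte 24 = 'e': mode=DATA remaining=4 emitted=12 chunks_done=2
Byte 25 = 'e': mode=DATA remaining=3 emitted=13 chunks_done=2
Byte 26 = '4': mode=DATA remaining=2 emitted=14 chunks_done=2
Byte 27 = 't': mode=DATA remaining=1 emitted=15 chunks_done=2
Byte 28 = '2': mode=DATA_DONE remaining=0 emitted=16 chunks_done=2
Byte 29 = 0x0D: mode=DATA_CR remaining=0 emitted=16 chunks_done=2
Byte 30 = 0x0A: mode=SIZE remaining=0 emitted=16 chunks_done=3
Byte 31 = '0': mode=SIZE remaining=0 emitted=16 chunks_done=3
Byte 32 = 0x0D: mode=SIZE_CR remaining=0 emitted=16 chunks_done=3
Byte 33 = 0x0A: mode=TERM remaining=0 emitted=16 chunks_done=3

Answer: TERM 0 16 3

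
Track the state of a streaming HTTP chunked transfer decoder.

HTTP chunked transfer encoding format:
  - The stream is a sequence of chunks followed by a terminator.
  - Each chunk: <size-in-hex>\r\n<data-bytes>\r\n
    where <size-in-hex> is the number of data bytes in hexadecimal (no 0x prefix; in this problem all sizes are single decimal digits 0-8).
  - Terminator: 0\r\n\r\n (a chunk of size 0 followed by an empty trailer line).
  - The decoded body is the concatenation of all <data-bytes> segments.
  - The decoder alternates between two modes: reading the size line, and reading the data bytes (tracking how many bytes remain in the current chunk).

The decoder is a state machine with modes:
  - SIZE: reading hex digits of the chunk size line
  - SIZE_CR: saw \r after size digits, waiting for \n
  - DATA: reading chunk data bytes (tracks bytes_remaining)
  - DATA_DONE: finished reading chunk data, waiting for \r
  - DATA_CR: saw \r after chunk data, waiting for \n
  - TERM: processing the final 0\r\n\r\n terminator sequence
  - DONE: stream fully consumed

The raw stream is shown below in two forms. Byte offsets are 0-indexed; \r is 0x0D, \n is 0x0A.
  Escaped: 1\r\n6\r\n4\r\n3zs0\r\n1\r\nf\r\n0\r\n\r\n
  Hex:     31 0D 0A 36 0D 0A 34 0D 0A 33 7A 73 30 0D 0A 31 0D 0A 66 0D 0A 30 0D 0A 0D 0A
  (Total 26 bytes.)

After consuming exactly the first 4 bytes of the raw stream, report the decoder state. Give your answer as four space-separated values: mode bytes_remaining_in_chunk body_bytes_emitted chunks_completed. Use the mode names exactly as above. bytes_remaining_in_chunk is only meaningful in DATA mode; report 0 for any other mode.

Answer: DATA_DONE 0 1 0

Derivation:
Byte 0 = '1': mode=SIZE remaining=0 emitted=0 chunks_done=0
Byte 1 = 0x0D: mode=SIZE_CR remaining=0 emitted=0 chunks_done=0
Byte 2 = 0x0A: mode=DATA remaining=1 emitted=0 chunks_done=0
Byte 3 = '6': mode=DATA_DONE remaining=0 emitted=1 chunks_done=0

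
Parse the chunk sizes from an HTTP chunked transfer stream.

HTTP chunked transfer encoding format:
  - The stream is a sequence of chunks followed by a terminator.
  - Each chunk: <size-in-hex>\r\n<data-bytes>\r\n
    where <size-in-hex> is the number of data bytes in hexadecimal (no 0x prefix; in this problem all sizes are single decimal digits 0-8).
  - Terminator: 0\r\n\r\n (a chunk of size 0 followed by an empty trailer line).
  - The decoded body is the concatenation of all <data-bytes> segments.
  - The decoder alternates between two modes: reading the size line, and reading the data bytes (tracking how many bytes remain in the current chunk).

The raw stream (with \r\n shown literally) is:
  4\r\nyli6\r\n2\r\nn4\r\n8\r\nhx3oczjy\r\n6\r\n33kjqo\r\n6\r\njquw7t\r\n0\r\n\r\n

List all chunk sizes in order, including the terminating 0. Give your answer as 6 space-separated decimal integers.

Answer: 4 2 8 6 6 0

Derivation:
Chunk 1: stream[0..1]='4' size=0x4=4, data at stream[3..7]='yli6' -> body[0..4], body so far='yli6'
Chunk 2: stream[9..10]='2' size=0x2=2, data at stream[12..14]='n4' -> body[4..6], body so far='yli6n4'
Chunk 3: stream[16..17]='8' size=0x8=8, data at stream[19..27]='hx3oczjy' -> body[6..14], body so far='yli6n4hx3oczjy'
Chunk 4: stream[29..30]='6' size=0x6=6, data at stream[32..38]='33kjqo' -> body[14..20], body so far='yli6n4hx3oczjy33kjqo'
Chunk 5: stream[40..41]='6' size=0x6=6, data at stream[43..49]='jquw7t' -> body[20..26], body so far='yli6n4hx3oczjy33kjqojquw7t'
Chunk 6: stream[51..52]='0' size=0 (terminator). Final body='yli6n4hx3oczjy33kjqojquw7t' (26 bytes)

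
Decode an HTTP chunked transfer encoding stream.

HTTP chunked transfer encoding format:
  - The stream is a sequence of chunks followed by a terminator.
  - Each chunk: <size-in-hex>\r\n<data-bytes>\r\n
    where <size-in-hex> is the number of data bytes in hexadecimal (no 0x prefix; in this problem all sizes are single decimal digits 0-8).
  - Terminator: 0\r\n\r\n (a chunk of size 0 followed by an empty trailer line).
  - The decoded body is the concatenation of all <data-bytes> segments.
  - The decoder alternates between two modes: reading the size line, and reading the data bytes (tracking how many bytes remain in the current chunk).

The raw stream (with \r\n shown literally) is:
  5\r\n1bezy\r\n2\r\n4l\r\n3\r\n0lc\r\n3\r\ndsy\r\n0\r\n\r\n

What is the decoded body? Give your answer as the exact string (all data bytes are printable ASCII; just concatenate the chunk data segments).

Answer: 1bezy4l0lcdsy

Derivation:
Chunk 1: stream[0..1]='5' size=0x5=5, data at stream[3..8]='1bezy' -> body[0..5], body so far='1bezy'
Chunk 2: stream[10..11]='2' size=0x2=2, data at stream[13..15]='4l' -> body[5..7], body so far='1bezy4l'
Chunk 3: stream[17..18]='3' size=0x3=3, data at stream[20..23]='0lc' -> body[7..10], body so far='1bezy4l0lc'
Chunk 4: stream[25..26]='3' size=0x3=3, data at stream[28..31]='dsy' -> body[10..13], body so far='1bezy4l0lcdsy'
Chunk 5: stream[33..34]='0' size=0 (terminator). Final body='1bezy4l0lcdsy' (13 bytes)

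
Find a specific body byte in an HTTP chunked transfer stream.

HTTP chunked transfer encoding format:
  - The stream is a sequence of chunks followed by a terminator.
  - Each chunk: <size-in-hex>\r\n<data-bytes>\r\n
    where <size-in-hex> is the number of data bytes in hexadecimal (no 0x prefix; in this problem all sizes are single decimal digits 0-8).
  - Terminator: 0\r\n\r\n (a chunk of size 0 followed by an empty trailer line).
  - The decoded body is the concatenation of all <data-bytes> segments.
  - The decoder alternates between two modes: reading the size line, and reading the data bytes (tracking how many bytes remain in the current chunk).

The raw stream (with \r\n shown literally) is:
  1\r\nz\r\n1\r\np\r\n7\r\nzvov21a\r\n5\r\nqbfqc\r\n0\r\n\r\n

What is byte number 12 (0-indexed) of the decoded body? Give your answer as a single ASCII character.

Chunk 1: stream[0..1]='1' size=0x1=1, data at stream[3..4]='z' -> body[0..1], body so far='z'
Chunk 2: stream[6..7]='1' size=0x1=1, data at stream[9..10]='p' -> body[1..2], body so far='zp'
Chunk 3: stream[12..13]='7' size=0x7=7, data at stream[15..22]='zvov21a' -> body[2..9], body so far='zpzvov21a'
Chunk 4: stream[24..25]='5' size=0x5=5, data at stream[27..32]='qbfqc' -> body[9..14], body so far='zpzvov21aqbfqc'
Chunk 5: stream[34..35]='0' size=0 (terminator). Final body='zpzvov21aqbfqc' (14 bytes)
Body byte 12 = 'q'

Answer: q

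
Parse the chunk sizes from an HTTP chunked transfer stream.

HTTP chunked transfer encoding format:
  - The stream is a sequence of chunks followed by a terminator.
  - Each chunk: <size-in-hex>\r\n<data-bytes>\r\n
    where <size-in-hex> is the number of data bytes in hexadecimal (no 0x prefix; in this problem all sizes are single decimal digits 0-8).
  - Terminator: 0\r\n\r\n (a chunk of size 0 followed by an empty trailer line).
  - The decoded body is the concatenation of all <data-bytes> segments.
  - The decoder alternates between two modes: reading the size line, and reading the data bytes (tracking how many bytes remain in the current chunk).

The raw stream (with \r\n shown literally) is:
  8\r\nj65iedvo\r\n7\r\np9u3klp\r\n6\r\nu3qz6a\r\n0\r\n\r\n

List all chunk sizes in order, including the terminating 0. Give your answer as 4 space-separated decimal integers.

Answer: 8 7 6 0

Derivation:
Chunk 1: stream[0..1]='8' size=0x8=8, data at stream[3..11]='j65iedvo' -> body[0..8], body so far='j65iedvo'
Chunk 2: stream[13..14]='7' size=0x7=7, data at stream[16..23]='p9u3klp' -> body[8..15], body so far='j65iedvop9u3klp'
Chunk 3: stream[25..26]='6' size=0x6=6, data at stream[28..34]='u3qz6a' -> body[15..21], body so far='j65iedvop9u3klpu3qz6a'
Chunk 4: stream[36..37]='0' size=0 (terminator). Final body='j65iedvop9u3klpu3qz6a' (21 bytes)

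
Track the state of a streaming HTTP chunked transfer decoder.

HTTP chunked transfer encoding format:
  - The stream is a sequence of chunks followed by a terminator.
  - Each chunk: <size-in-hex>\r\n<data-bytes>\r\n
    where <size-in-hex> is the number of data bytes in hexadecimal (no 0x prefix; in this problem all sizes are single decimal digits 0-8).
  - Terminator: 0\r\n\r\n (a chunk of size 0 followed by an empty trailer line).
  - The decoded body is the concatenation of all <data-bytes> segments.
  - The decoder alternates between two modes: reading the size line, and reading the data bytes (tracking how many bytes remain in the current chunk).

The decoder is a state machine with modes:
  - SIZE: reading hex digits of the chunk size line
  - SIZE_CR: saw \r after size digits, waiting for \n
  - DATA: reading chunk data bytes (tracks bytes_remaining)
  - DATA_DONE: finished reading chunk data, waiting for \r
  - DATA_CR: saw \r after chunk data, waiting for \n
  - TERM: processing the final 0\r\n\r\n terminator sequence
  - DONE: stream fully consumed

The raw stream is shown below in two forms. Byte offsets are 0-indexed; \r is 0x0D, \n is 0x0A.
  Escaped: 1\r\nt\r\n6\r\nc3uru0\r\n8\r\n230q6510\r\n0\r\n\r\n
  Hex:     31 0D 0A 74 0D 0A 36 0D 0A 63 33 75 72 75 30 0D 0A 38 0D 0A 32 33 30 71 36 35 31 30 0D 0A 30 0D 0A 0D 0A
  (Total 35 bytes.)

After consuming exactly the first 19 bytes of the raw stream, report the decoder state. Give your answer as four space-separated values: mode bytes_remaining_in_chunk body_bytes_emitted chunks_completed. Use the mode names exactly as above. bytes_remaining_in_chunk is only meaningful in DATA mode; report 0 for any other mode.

Byte 0 = '1': mode=SIZE remaining=0 emitted=0 chunks_done=0
Byte 1 = 0x0D: mode=SIZE_CR remaining=0 emitted=0 chunks_done=0
Byte 2 = 0x0A: mode=DATA remaining=1 emitted=0 chunks_done=0
Byte 3 = 't': mode=DATA_DONE remaining=0 emitted=1 chunks_done=0
Byte 4 = 0x0D: mode=DATA_CR remaining=0 emitted=1 chunks_done=0
Byte 5 = 0x0A: mode=SIZE remaining=0 emitted=1 chunks_done=1
Byte 6 = '6': mode=SIZE remaining=0 emitted=1 chunks_done=1
Byte 7 = 0x0D: mode=SIZE_CR remaining=0 emitted=1 chunks_done=1
Byte 8 = 0x0A: mode=DATA remaining=6 emitted=1 chunks_done=1
Byte 9 = 'c': mode=DATA remaining=5 emitted=2 chunks_done=1
Byte 10 = '3': mode=DATA remaining=4 emitted=3 chunks_done=1
Byte 11 = 'u': mode=DATA remaining=3 emitted=4 chunks_done=1
Byte 12 = 'r': mode=DATA remaining=2 emitted=5 chunks_done=1
Byte 13 = 'u': mode=DATA remaining=1 emitted=6 chunks_done=1
Byte 14 = '0': mode=DATA_DONE remaining=0 emitted=7 chunks_done=1
Byte 15 = 0x0D: mode=DATA_CR remaining=0 emitted=7 chunks_done=1
Byte 16 = 0x0A: mode=SIZE remaining=0 emitted=7 chunks_done=2
Byte 17 = '8': mode=SIZE remaining=0 emitted=7 chunks_done=2
Byte 18 = 0x0D: mode=SIZE_CR remaining=0 emitted=7 chunks_done=2

Answer: SIZE_CR 0 7 2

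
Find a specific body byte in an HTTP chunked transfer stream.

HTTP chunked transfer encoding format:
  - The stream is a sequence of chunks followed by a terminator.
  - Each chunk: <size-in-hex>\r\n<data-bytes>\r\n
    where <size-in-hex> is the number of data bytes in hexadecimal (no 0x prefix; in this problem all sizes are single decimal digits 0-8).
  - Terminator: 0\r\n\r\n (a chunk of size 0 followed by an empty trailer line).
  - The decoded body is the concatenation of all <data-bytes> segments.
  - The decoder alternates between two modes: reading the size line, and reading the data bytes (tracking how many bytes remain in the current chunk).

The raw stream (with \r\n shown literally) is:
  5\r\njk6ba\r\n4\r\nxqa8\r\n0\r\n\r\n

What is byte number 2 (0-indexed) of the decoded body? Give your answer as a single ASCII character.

Answer: 6

Derivation:
Chunk 1: stream[0..1]='5' size=0x5=5, data at stream[3..8]='jk6ba' -> body[0..5], body so far='jk6ba'
Chunk 2: stream[10..11]='4' size=0x4=4, data at stream[13..17]='xqa8' -> body[5..9], body so far='jk6baxqa8'
Chunk 3: stream[19..20]='0' size=0 (terminator). Final body='jk6baxqa8' (9 bytes)
Body byte 2 = '6'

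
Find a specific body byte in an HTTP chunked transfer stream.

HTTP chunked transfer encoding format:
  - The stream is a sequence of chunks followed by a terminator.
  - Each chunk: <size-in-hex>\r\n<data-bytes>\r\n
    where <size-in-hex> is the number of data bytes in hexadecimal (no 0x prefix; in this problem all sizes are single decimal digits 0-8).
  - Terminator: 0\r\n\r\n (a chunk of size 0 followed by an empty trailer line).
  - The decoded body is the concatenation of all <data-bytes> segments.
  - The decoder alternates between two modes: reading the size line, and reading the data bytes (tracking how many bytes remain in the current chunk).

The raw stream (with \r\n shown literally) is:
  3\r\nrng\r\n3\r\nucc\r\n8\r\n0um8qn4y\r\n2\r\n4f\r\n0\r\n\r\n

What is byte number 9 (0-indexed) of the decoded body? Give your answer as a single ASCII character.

Chunk 1: stream[0..1]='3' size=0x3=3, data at stream[3..6]='rng' -> body[0..3], body so far='rng'
Chunk 2: stream[8..9]='3' size=0x3=3, data at stream[11..14]='ucc' -> body[3..6], body so far='rngucc'
Chunk 3: stream[16..17]='8' size=0x8=8, data at stream[19..27]='0um8qn4y' -> body[6..14], body so far='rngucc0um8qn4y'
Chunk 4: stream[29..30]='2' size=0x2=2, data at stream[32..34]='4f' -> body[14..16], body so far='rngucc0um8qn4y4f'
Chunk 5: stream[36..37]='0' size=0 (terminator). Final body='rngucc0um8qn4y4f' (16 bytes)
Body byte 9 = '8'

Answer: 8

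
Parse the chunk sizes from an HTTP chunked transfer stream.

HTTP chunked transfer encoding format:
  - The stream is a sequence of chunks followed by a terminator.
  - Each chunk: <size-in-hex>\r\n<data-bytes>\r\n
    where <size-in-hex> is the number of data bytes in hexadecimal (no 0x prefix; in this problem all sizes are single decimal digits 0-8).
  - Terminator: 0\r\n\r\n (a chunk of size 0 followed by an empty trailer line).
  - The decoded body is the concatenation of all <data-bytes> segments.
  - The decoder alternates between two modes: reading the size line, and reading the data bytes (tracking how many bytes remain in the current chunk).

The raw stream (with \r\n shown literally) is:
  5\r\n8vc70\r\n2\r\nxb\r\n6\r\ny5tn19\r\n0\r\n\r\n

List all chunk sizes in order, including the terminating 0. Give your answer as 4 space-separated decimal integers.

Chunk 1: stream[0..1]='5' size=0x5=5, data at stream[3..8]='8vc70' -> body[0..5], body so far='8vc70'
Chunk 2: stream[10..11]='2' size=0x2=2, data at stream[13..15]='xb' -> body[5..7], body so far='8vc70xb'
Chunk 3: stream[17..18]='6' size=0x6=6, data at stream[20..26]='y5tn19' -> body[7..13], body so far='8vc70xby5tn19'
Chunk 4: stream[28..29]='0' size=0 (terminator). Final body='8vc70xby5tn19' (13 bytes)

Answer: 5 2 6 0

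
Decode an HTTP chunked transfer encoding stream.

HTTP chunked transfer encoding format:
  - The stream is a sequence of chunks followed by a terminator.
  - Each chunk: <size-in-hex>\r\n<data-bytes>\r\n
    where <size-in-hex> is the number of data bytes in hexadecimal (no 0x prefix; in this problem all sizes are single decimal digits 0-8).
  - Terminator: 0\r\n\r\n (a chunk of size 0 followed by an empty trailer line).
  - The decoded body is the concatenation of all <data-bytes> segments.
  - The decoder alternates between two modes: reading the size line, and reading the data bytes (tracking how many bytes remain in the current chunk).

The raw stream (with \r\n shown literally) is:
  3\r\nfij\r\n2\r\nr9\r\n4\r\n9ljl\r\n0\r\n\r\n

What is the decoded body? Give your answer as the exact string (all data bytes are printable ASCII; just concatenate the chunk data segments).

Chunk 1: stream[0..1]='3' size=0x3=3, data at stream[3..6]='fij' -> body[0..3], body so far='fij'
Chunk 2: stream[8..9]='2' size=0x2=2, data at stream[11..13]='r9' -> body[3..5], body so far='fijr9'
Chunk 3: stream[15..16]='4' size=0x4=4, data at stream[18..22]='9ljl' -> body[5..9], body so far='fijr99ljl'
Chunk 4: stream[24..25]='0' size=0 (terminator). Final body='fijr99ljl' (9 bytes)

Answer: fijr99ljl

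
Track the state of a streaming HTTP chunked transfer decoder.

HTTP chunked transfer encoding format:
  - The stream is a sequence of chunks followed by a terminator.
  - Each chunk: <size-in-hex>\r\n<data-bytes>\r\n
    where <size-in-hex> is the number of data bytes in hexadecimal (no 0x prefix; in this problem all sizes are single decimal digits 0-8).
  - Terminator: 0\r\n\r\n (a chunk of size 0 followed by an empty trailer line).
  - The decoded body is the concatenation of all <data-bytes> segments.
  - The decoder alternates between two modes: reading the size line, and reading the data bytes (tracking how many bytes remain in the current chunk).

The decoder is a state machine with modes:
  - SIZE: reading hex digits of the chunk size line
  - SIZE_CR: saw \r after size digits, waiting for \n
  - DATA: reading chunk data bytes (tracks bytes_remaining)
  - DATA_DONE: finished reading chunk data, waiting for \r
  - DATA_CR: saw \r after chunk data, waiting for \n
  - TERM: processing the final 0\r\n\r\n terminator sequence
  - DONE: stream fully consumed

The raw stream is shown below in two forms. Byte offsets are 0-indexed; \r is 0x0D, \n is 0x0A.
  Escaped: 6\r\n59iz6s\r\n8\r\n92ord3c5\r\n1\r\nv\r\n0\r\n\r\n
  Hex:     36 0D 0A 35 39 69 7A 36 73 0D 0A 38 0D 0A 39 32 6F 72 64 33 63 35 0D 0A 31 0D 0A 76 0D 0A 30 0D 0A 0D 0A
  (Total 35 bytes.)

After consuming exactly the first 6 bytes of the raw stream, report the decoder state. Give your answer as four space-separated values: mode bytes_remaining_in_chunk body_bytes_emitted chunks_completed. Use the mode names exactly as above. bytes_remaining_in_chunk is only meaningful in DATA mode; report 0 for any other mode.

Byte 0 = '6': mode=SIZE remaining=0 emitted=0 chunks_done=0
Byte 1 = 0x0D: mode=SIZE_CR remaining=0 emitted=0 chunks_done=0
Byte 2 = 0x0A: mode=DATA remaining=6 emitted=0 chunks_done=0
Byte 3 = '5': mode=DATA remaining=5 emitted=1 chunks_done=0
Byte 4 = '9': mode=DATA remaining=4 emitted=2 chunks_done=0
Byte 5 = 'i': mode=DATA remaining=3 emitted=3 chunks_done=0

Answer: DATA 3 3 0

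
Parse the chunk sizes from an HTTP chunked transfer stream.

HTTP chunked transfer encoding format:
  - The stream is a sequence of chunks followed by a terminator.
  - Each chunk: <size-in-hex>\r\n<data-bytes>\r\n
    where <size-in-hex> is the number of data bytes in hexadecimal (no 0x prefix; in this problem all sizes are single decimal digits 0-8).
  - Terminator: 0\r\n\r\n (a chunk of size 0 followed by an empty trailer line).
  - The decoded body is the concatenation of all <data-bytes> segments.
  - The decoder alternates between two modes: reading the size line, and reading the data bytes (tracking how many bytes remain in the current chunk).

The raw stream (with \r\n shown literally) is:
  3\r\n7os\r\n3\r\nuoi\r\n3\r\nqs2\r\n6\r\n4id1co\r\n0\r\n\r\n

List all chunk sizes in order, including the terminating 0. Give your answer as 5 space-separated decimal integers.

Answer: 3 3 3 6 0

Derivation:
Chunk 1: stream[0..1]='3' size=0x3=3, data at stream[3..6]='7os' -> body[0..3], body so far='7os'
Chunk 2: stream[8..9]='3' size=0x3=3, data at stream[11..14]='uoi' -> body[3..6], body so far='7osuoi'
Chunk 3: stream[16..17]='3' size=0x3=3, data at stream[19..22]='qs2' -> body[6..9], body so far='7osuoiqs2'
Chunk 4: stream[24..25]='6' size=0x6=6, data at stream[27..33]='4id1co' -> body[9..15], body so far='7osuoiqs24id1co'
Chunk 5: stream[35..36]='0' size=0 (terminator). Final body='7osuoiqs24id1co' (15 bytes)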